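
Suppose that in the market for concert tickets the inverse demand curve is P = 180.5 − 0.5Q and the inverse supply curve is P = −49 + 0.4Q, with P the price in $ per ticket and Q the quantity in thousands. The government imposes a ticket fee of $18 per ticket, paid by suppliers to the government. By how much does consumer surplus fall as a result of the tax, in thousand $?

Inverting to Q(P) form: Qd = 361 − 2P; Qs = 2.5P + 122.5.
Before the tax: set 361 − 2P = 2.5P + 122.5 → P* = $53, Q* = 255.
With the tax collected from suppliers, supply shifts: Qs = 2.5(P − 18) + 122.5.
Solving gives Q = 235 with consumers paying $63 and suppliers receiving $45 (the $18 wedge).
ΔCS is the trapezoid between Q = 235 and Q = 255 of height $10: ½ · (255 + 235) · 10 = $2450.

Consumer surplus falls by $2450 thousand.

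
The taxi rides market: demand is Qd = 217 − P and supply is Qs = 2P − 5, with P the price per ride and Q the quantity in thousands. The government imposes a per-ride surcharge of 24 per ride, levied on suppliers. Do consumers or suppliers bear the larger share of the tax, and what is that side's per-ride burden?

Consumers bear the larger share: 16 per ride.

Before the tax: set 217 − P = 2P − 5 → P* = 74, Q* = 143.
With the tax collected from suppliers, supply shifts: Qs = 2(P − 24) − 5.
New equilibrium: consumers pay 90, suppliers receive 66, Q = 127. (Wedge: Pb − Ps = 24.)
Per-ride burden: consumers 16, suppliers 8.
Consumers take the larger share because demand is less price-elastic here (demand slope 1 vs supply slope 2).
The less price-elastic side of the market bears the larger share of a per-unit tax.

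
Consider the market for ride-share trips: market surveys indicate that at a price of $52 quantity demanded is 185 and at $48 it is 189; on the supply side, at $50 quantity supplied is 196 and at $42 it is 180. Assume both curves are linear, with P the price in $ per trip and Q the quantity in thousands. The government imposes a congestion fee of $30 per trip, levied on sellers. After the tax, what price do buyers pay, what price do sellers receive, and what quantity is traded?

Demand slope: (189 − 185)/(48 − 52) = -1, so Qd = 237 − P.
Supply slope: (180 − 196)/(42 − 50) = 2, so Qs = 2P + 96.
Without the tax, 237 − P = 2P + 96 gives 3P = 141, so P* = $47 and Q* = 190.
With the tax collected from sellers, supply shifts: Qs = 2(P − 30) + 96.
Solving gives Q = 170 with buyers paying $67 and sellers receiving $37 (the $30 wedge).
The less price-elastic side of the market bears the larger share of a per-unit tax.

Buyers pay $67; sellers receive $37; quantity = 170.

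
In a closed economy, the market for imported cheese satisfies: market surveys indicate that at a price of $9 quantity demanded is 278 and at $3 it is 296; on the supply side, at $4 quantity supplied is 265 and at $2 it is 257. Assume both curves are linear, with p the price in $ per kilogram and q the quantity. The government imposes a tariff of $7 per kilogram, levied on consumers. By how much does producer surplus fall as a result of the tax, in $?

Producer surplus falls by $825.

Demand slope: (296 − 278)/(3 − 9) = -3, so qd = 305 − 3p.
Supply slope: (257 − 265)/(2 − 4) = 4, so qs = 4p + 249.
Before the tax: set 305 − 3p = 4p + 249 → p* = $8, q* = 281.
With the tax collected from consumers, demand (in seller-price terms) shifts: qd = 305 − 3(p + 7).
Solving gives q = 269 with consumers paying $12 and suppliers receiving $5 (the $7 wedge).
ΔPS is the trapezoid between Q = 269 and Q = 281 of height $3: ½ · (281 + 269) · 3 = $825.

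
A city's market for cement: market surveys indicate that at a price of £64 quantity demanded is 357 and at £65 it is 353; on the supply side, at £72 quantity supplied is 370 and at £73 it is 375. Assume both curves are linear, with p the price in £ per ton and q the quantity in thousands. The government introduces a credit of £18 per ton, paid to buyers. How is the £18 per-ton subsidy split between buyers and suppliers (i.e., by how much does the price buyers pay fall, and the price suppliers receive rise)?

Demand slope: (353 − 357)/(65 − 64) = -4, so qd = 613 − 4p.
Supply slope: (375 − 370)/(73 − 72) = 5, so qs = 5p + 10.
Before the subsidy: set 613 − 4p = 5p + 10 → p* = £67, q* = 345.
With a per-unit subsidy paid to buyers, each effectively pays p − 18, so demand becomes qd = 613 − 4(p − 18).
Solving gives q = 385 with buyers paying £57 and suppliers receiving £75 (the £18 wedge).
Gain to buyers: £10; to suppliers: £8. (They sum to £18.)

Buyers gain £10 per ton; suppliers gain £8 per ton.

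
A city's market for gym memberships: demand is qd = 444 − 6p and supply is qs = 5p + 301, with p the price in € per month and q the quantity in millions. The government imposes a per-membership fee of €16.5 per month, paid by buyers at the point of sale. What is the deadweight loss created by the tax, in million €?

Deadweight loss = €371.25 million.

Before the tax: set 444 − 6p = 5p + 301 → p* = €13, q* = 366.
With the tax collected from buyers, demand (in seller-price terms) shifts: qd = 444 − 6(p + 16.5).
New equilibrium: buyers pay €20.5, producers receive €4, q = 321. (Wedge: pb − ps = 16.5.)
Quantity falls by |ΔQ| = |366 − 321| = 45.
DWL = ½ · t · |ΔQ| = ½ · 16.5 · 45 = €371.25.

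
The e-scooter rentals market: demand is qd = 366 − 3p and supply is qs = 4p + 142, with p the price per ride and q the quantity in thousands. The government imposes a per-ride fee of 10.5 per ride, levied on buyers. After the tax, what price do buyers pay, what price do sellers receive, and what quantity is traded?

Buyers pay 38; sellers receive 27.5; quantity = 252.

Without the tax, 366 − 3p = 4p + 142 gives 7p = 224, so p* = 32 and q* = 270.
With the tax collected from buyers, demand (in seller-price terms) shifts: qd = 366 − 3(p + 10.5).
New equilibrium: buyers pay 38, sellers receive 27.5, q = 252. (Wedge: pb − ps = 10.5.)
The less price-elastic side of the market bears the larger share of a per-unit tax.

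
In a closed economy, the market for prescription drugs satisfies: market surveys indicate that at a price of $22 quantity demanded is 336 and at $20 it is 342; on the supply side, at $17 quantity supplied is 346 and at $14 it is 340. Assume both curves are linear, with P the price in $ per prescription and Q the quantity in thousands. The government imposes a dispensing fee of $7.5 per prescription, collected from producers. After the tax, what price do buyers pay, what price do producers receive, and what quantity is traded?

Buyers pay $21; producers receive $13.5; quantity = 339.

Demand slope: (342 − 336)/(20 − 22) = -3, so Qd = 402 − 3P.
Supply slope: (340 − 346)/(14 − 17) = 2, so Qs = 2P + 312.
Without the tax, 402 − 3P = 2P + 312 gives 5P = 90, so P* = $18 and Q* = 348.
With the tax collected from producers, supply shifts: Qs = 2(P − 7.5) + 312.
New equilibrium: buyers pay $21, producers receive $13.5, Q = 339. (Wedge: Pb − Ps = 7.5.)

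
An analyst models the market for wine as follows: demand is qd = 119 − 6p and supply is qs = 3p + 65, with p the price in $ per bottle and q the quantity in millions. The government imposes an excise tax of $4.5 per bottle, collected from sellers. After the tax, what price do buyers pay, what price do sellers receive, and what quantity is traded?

Without the tax, 119 − 6p = 3p + 65 gives 9p = 54, so p* = $6 and q* = 83.
With the tax collected from sellers, supply shifts: qs = 3(p − 4.5) + 65.
Solving gives q = 74 with buyers paying $7.5 and sellers receiving $3 (the $4.5 wedge).

Buyers pay $7.5; sellers receive $3; quantity = 74.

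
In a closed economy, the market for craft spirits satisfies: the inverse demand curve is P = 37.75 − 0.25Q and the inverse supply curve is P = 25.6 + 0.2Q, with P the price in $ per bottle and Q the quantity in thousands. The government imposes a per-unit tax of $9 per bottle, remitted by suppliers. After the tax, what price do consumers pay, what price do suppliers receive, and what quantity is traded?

Rewrite in direct form: Qd = 151 − 4P and Qs = 5P − 128.
Before the tax: set 151 − 4P = 5P − 128 → P* = $31, Q* = 27.
With the tax collected from suppliers, supply shifts: Qs = 5(P − 9) − 128.
New equilibrium: consumers pay $36, suppliers receive $27, Q = 7. (Wedge: Pb − Ps = 9.)

Consumers pay $36; suppliers receive $27; quantity = 7.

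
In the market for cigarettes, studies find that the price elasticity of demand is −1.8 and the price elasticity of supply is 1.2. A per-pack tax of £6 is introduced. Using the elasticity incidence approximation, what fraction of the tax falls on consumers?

Incidence ratio: consumers' share ≈ εs / (εs + |εd|) = 1.2 / (1.2 + 1.8) = 0.4.
Supply is the less elastic side, so consumers bear the smaller share.

Consumers' share ≈ 0.4.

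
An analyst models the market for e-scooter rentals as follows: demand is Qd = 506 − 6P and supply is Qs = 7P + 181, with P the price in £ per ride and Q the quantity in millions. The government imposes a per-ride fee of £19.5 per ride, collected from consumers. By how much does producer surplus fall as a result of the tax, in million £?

Producer surplus falls by £2920.5 million.

Before the tax: set 506 − 6P = 7P + 181 → P* = £25, Q* = 356.
With the tax collected from consumers, demand (in seller-price terms) shifts: Qd = 506 − 6(P + 19.5).
Solving gives Q = 293 with consumers paying £35.5 and suppliers receiving £16 (the £19.5 wedge).
ΔPS is the trapezoid between Q = 293 and Q = 356 of height £9: ½ · (356 + 293) · 9 = £2920.5.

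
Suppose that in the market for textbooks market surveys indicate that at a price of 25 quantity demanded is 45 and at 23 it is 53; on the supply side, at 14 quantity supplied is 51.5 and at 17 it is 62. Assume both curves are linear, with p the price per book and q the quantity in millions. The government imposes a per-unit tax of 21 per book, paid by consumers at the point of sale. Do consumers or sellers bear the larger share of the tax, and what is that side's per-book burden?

Demand slope: (53 − 45)/(23 − 25) = -4, so qd = 145 − 4p.
Supply slope: (62 − 51.5)/(17 − 14) = 3.5, so qs = 3.5p + 2.5.
Before the tax: set 145 − 4p = 3.5p + 2.5 → p* = 19, q* = 69.
With the tax collected from consumers, demand (in seller-price terms) shifts: qd = 145 − 4(p + 21).
New equilibrium: consumers pay 28.8, sellers receive 7.8, q = 29.8. (Wedge: pb − ps = 21.)
Per-book burden: consumers 9.8, sellers 11.2.
Sellers take the larger share because supply is less price-elastic here (demand slope 4 vs supply slope 3.5).

Sellers bear the larger share: 11.2 per book.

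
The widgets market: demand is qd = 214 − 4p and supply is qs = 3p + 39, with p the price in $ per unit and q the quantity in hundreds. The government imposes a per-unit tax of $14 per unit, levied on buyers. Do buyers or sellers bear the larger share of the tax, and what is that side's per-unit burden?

Sellers bear the larger share: $8 per unit.

Without the tax, 214 − 4p = 3p + 39 gives 7p = 175, so p* = $25 and q* = 114.
With the tax collected from buyers, demand (in seller-price terms) shifts: qd = 214 − 4(p + 14).
Solving gives q = 90 with buyers paying $31 and sellers receiving $17 (the $14 wedge).
Per-unit burden: buyers $6, sellers $8.
Sellers take the larger share because supply is less price-elastic here (demand slope 4 vs supply slope 3).
The less price-elastic side of the market bears the larger share of a per-unit tax.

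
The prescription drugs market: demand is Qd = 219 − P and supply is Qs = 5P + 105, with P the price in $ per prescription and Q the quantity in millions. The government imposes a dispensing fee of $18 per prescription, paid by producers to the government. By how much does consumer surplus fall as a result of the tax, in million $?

Consumer surplus falls by $2887.5 million.

Without the tax, 219 − P = 5P + 105 gives 6P = 114, so P* = $19 and Q* = 200.
With the tax collected from producers, supply shifts: Qs = 5(P − 18) + 105.
New equilibrium: consumers pay $34, producers receive $16, Q = 185. (Wedge: Pb − Ps = 18.)
ΔCS is the trapezoid between Q = 185 and Q = 200 of height $15: ½ · (200 + 185) · 15 = $2887.5.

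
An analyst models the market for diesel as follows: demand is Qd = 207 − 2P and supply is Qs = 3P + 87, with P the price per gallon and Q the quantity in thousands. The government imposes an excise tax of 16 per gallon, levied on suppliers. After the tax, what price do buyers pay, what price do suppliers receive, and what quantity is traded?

Buyers pay 33.6; suppliers receive 17.6; quantity = 139.8.

Without the tax, 207 − 2P = 3P + 87 gives 5P = 120, so P* = 24 and Q* = 159.
With the tax collected from suppliers, supply shifts: Qs = 3(P − 16) + 87.
Solving gives Q = 139.8 with buyers paying 33.6 and suppliers receiving 17.6 (the 16 wedge).
The less price-elastic side of the market bears the larger share of a per-unit tax.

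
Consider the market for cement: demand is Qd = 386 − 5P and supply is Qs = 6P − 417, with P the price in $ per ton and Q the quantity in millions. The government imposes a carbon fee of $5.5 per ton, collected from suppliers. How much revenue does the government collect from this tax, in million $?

Without the tax, 386 − 5P = 6P − 417 gives 11P = 803, so P* = $73 and Q* = 21.
With the tax collected from suppliers, supply shifts: Qs = 6(P − 5.5) − 417.
New equilibrium: buyers pay $76, suppliers receive $70.5, Q = 6. (Wedge: Pb − Ps = 5.5.)
Revenue = t · Q = 5.5 · 6 = $33.

Tax revenue = $33 million.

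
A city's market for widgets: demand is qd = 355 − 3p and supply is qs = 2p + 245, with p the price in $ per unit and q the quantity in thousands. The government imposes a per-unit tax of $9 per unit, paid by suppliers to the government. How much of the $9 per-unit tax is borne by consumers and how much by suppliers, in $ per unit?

Before the tax: set 355 − 3p = 2p + 245 → p* = $22, q* = 289.
With the tax collected from suppliers, supply shifts: qs = 2(p − 9) + 245.
New equilibrium: consumers pay $25.6, suppliers receive $16.6, q = 278.2. (Wedge: pb − ps = 9.)
Burden on consumers: $3.6; on suppliers: $5.4. (They sum to $9.)
The less price-elastic side of the market bears the larger share of a per-unit tax.

Consumers bear $3.6 per unit; suppliers bear $5.4 per unit.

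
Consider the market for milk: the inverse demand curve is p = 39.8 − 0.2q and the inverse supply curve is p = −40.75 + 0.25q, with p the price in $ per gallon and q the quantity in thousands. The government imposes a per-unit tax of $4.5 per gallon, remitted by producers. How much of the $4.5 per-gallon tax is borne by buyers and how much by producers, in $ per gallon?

Inverting to q(p) form: qd = 199 − 5p; qs = 4p + 163.
Before the tax: set 199 − 5p = 4p + 163 → p* = $4, q* = 179.
With the tax collected from producers, supply shifts: qs = 4(p − 4.5) + 163.
New equilibrium: buyers pay $6, producers receive $1.5, q = 169. (Wedge: pb − ps = 4.5.)
Burden on buyers: $2; on producers: $2.5. (They sum to $4.5.)
The less price-elastic side of the market bears the larger share of a per-unit tax.

Buyers bear $2 per gallon; producers bear $2.5 per gallon.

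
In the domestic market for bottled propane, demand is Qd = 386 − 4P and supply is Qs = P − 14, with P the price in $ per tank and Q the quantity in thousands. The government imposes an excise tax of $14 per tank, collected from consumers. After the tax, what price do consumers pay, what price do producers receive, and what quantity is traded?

Consumers pay $82.8; producers receive $68.8; quantity = 54.8.

Without the tax, 386 − 4P = P − 14 gives 5P = 400, so P* = $80 and Q* = 66.
With the tax collected from consumers, demand (in seller-price terms) shifts: Qd = 386 − 4(P + 14).
Solving gives Q = 54.8 with consumers paying $82.8 and producers receiving $68.8 (the $14 wedge).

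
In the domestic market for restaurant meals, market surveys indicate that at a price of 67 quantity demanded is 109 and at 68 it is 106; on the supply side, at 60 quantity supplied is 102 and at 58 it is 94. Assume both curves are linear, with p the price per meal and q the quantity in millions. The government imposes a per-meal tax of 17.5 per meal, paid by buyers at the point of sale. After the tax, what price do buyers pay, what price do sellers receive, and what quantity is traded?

Demand slope: (106 − 109)/(68 − 67) = -3, so qd = 310 − 3p.
Supply slope: (94 − 102)/(58 − 60) = 4, so qs = 4p − 138.
Without the tax, 310 − 3p = 4p − 138 gives 7p = 448, so p* = 64 and q* = 118.
With the tax collected from buyers, demand (in seller-price terms) shifts: qd = 310 − 3(p + 17.5).
Solving gives q = 88 with buyers paying 74 and sellers receiving 56.5 (the 17.5 wedge).
The less price-elastic side of the market bears the larger share of a per-unit tax.

Buyers pay 74; sellers receive 56.5; quantity = 88.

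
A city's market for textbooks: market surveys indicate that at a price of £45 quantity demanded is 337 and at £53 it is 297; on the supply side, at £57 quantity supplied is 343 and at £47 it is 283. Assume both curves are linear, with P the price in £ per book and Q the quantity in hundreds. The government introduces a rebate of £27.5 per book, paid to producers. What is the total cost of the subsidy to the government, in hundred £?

Demand slope: (297 − 337)/(53 − 45) = -5, so Qd = 562 − 5P.
Supply slope: (283 − 343)/(47 − 57) = 6, so Qs = 6P + 1.
Without the subsidy, 562 − 5P = 6P + 1 gives 11P = 561, so P* = £51 and Q* = 307.
With a per-unit subsidy paid to producers, each receives P + 27.5 per unit sold, so supply becomes Qs = 6(P + 27.5) + 1.
Solving gives Q = 382 with buyers paying £36 and producers receiving £63.5 (the £27.5 wedge).
Outlay = t · Q = 27.5 · 382 = £10505.

Government outlay = £10505 hundred.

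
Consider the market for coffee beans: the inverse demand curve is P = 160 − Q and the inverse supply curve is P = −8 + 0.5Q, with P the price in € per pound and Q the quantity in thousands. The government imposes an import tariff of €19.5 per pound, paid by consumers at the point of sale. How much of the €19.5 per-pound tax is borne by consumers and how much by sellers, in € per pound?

Rewrite in direct form: Qd = 160 − P and Qs = 2P + 16.
Before the tax: set 160 − P = 2P + 16 → P* = €48, Q* = 112.
With the tax collected from consumers, demand (in seller-price terms) shifts: Qd = 160 − (P + 19.5).
Solving gives Q = 99 with consumers paying €61 and sellers receiving €41.5 (the €19.5 wedge).
Burden on consumers: €13; on sellers: €6.5. (They sum to €19.5.)
The less price-elastic side of the market bears the larger share of a per-unit tax.

Consumers bear €13 per pound; sellers bear €6.5 per pound.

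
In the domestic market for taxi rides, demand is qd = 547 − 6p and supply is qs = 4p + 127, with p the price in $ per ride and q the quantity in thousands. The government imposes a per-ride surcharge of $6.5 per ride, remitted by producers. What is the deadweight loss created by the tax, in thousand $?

Deadweight loss = $50.7 thousand.

Before the tax: set 547 − 6p = 4p + 127 → p* = $42, q* = 295.
With the tax collected from producers, supply shifts: qs = 4(p − 6.5) + 127.
Solving gives q = 279.4 with consumers paying $44.6 and producers receiving $38.1 (the $6.5 wedge).
Quantity falls by |ΔQ| = |295 − 279.4| = 15.6.
DWL = ½ · t · |ΔQ| = ½ · 6.5 · 15.6 = $50.7.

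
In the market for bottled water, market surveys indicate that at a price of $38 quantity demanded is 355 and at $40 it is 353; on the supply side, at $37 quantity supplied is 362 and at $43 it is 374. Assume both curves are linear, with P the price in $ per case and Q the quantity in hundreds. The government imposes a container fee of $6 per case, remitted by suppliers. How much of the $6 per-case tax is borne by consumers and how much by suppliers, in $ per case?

Demand slope: (353 − 355)/(40 − 38) = -1, so Qd = 393 − P.
Supply slope: (374 − 362)/(43 − 37) = 2, so Qs = 2P + 288.
Without the tax, 393 − P = 2P + 288 gives 3P = 105, so P* = $35 and Q* = 358.
With the tax collected from suppliers, supply shifts: Qs = 2(P − 6) + 288.
Solving gives Q = 354 with consumers paying $39 and suppliers receiving $33 (the $6 wedge).
Burden on consumers: $4; on suppliers: $2. (They sum to $6.)
The less price-elastic side of the market bears the larger share of a per-unit tax.

Consumers bear $4 per case; suppliers bear $2 per case.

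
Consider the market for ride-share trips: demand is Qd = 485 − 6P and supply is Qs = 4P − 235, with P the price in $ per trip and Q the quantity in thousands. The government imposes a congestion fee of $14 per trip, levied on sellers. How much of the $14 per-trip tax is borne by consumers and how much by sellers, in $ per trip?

Consumers bear $5.6 per trip; sellers bear $8.4 per trip.

Before the tax: set 485 − 6P = 4P − 235 → P* = $72, Q* = 53.
With the tax collected from sellers, supply shifts: Qs = 4(P − 14) − 235.
Solving gives Q = 19.4 with consumers paying $77.6 and sellers receiving $63.6 (the $14 wedge).
Burden on consumers: $5.6; on sellers: $8.4. (They sum to $14.)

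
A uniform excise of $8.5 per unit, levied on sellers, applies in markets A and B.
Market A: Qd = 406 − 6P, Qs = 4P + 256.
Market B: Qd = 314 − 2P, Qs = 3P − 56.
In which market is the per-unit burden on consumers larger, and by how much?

Market A: pre-tax P* = $15, Q* = 316; post-tax Q = 295.6; per-unit burden on consumers = $3.4.
Market B: pre-tax P* = $74, Q* = 166; post-tax Q = 155.8; per-unit burden on consumers = $5.1.
Difference: $3.4 vs $5.1 → market B is larger by $1.7.

Market B, by $1.7.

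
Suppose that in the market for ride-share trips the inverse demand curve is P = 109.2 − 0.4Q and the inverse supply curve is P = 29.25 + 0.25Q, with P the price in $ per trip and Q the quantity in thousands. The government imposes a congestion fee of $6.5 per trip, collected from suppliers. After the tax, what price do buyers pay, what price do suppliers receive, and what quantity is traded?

Buyers pay $64; suppliers receive $57.5; quantity = 113.

Inverting to Q(P) form: Qd = 273 − 2.5P; Qs = 4P − 117.
Without the tax, 273 − 2.5P = 4P − 117 gives 6.5P = 390, so P* = $60 and Q* = 123.
With the tax collected from suppliers, supply shifts: Qs = 4(P − 6.5) − 117.
Solving gives Q = 113 with buyers paying $64 and suppliers receiving $57.5 (the $6.5 wedge).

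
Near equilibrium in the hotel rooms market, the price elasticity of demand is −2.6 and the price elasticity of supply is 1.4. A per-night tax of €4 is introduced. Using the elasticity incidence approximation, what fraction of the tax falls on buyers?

Incidence ratio: buyers' share ≈ εs / (εs + |εd|) = 1.4 / (1.4 + 2.6) = 0.35.
Supply is the less elastic side, so buyers bear the smaller share.

Buyers' share ≈ 0.35.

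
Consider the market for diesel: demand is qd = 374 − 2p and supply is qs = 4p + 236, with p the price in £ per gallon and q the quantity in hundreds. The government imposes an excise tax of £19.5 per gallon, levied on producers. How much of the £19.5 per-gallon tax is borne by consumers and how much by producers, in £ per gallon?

Without the tax, 374 − 2p = 4p + 236 gives 6p = 138, so p* = £23 and q* = 328.
With the tax collected from producers, supply shifts: qs = 4(p − 19.5) + 236.
New equilibrium: consumers pay £36, producers receive £16.5, q = 302. (Wedge: pb − ps = 19.5.)
Burden on consumers: £13; on producers: £6.5. (They sum to £19.5.)

Consumers bear £13 per gallon; producers bear £6.5 per gallon.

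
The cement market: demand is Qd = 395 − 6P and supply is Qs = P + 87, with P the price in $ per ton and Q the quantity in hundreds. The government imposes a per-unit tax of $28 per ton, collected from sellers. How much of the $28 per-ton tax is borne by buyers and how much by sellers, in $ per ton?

Without the tax, 395 − 6P = P + 87 gives 7P = 308, so P* = $44 and Q* = 131.
With the tax collected from sellers, supply shifts: Qs = (P − 28) + 87.
New equilibrium: buyers pay $48, sellers receive $20, Q = 107. (Wedge: Pb − Ps = 28.)
Burden on buyers: $4; on sellers: $24. (They sum to $28.)
The less price-elastic side of the market bears the larger share of a per-unit tax.

Buyers bear $4 per ton; sellers bear $24 per ton.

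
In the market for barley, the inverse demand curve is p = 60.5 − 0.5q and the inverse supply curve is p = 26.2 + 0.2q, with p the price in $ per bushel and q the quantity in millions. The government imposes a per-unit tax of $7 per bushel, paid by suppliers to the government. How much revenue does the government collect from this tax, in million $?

Tax revenue = $273 million.

Rewrite in direct form: qd = 121 − 2p and qs = 5p − 131.
Without the tax, 121 − 2p = 5p − 131 gives 7p = 252, so p* = $36 and q* = 49.
With the tax collected from suppliers, supply shifts: qs = 5(p − 7) − 131.
New equilibrium: consumers pay $41, suppliers receive $34, q = 39. (Wedge: pb − ps = 7.)
Revenue = t · Q = 7 · 39 = $273.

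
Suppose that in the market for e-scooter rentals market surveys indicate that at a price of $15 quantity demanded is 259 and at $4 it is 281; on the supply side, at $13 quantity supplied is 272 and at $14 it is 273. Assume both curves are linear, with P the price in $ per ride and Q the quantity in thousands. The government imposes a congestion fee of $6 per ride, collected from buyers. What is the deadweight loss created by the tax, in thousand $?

Demand slope: (281 − 259)/(4 − 15) = -2, so Qd = 289 − 2P.
Supply slope: (273 − 272)/(14 − 13) = 1, so Qs = P + 259.
Before the tax: set 289 − 2P = P + 259 → P* = $10, Q* = 269.
With the tax collected from buyers, demand (in seller-price terms) shifts: Qd = 289 − 2(P + 6).
Solving gives Q = 265 with buyers paying $12 and sellers receiving $6 (the $6 wedge).
Quantity falls by |ΔQ| = |269 − 265| = 4.
DWL = ½ · t · |ΔQ| = ½ · 6 · 4 = $12.

Deadweight loss = $12 thousand.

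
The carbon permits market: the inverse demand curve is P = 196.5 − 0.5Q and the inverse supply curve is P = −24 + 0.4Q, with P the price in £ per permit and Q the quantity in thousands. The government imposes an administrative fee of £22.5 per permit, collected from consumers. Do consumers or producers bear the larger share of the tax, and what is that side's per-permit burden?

Consumers bear the larger share: £12.5 per permit.

Inverting to Q(P) form: Qd = 393 − 2P; Qs = 2.5P + 60.
Before the tax: set 393 − 2P = 2.5P + 60 → P* = £74, Q* = 245.
With the tax collected from consumers, demand (in seller-price terms) shifts: Qd = 393 − 2(P + 22.5).
New equilibrium: consumers pay £86.5, producers receive £64, Q = 220. (Wedge: Pb − Ps = 22.5.)
Per-permit burden: consumers £12.5, producers £10.
Consumers take the larger share because demand is less price-elastic here (demand slope 2 vs supply slope 2.5).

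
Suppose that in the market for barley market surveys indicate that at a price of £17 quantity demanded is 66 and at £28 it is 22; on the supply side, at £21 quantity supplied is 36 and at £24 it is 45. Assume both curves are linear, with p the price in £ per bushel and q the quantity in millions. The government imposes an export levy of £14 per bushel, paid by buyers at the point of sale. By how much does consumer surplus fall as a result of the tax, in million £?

Demand slope: (22 − 66)/(28 − 17) = -4, so qd = 134 − 4p.
Supply slope: (45 − 36)/(24 − 21) = 3, so qs = 3p − 27.
Without the tax, 134 − 4p = 3p − 27 gives 7p = 161, so p* = £23 and q* = 42.
With the tax collected from buyers, demand (in seller-price terms) shifts: qd = 134 − 4(p + 14).
New equilibrium: buyers pay £29, suppliers receive £15, q = 18. (Wedge: pb − ps = 14.)
ΔCS is the trapezoid between Q = 18 and Q = 42 of height £6: ½ · (42 + 18) · 6 = £180.

Consumer surplus falls by £180 million.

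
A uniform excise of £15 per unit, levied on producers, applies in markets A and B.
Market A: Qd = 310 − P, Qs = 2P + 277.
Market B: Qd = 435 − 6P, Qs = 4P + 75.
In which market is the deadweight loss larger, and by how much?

Market B, by £195.

Market A: pre-tax P* = £11, Q* = 299; post-tax Q = 289; deadweight loss = £75.
Market B: pre-tax P* = £36, Q* = 219; post-tax Q = 183; deadweight loss = £270.
Difference: £75 vs £270 → market B is larger by £195.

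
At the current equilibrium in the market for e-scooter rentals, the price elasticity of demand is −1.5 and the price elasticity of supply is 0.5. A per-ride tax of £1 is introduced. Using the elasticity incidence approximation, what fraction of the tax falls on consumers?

Incidence ratio: consumers' share ≈ εs / (εs + |εd|) = 0.5 / (0.5 + 1.5) = 0.25.
Supply is the less elastic side, so consumers bear the smaller share.

Consumers' share ≈ 0.25.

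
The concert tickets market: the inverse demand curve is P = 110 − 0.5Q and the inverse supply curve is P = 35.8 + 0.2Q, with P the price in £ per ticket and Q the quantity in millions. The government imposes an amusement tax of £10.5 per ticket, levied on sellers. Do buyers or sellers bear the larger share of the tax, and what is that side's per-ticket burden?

Inverting to Q(P) form: Qd = 220 − 2P; Qs = 5P − 179.
Before the tax: set 220 − 2P = 5P − 179 → P* = £57, Q* = 106.
With the tax collected from sellers, supply shifts: Qs = 5(P − 10.5) − 179.
Solving gives Q = 91 with buyers paying £64.5 and sellers receiving £54 (the £10.5 wedge).
Per-ticket burden: buyers £7.5, sellers £3.
Buyers take the larger share because demand is less price-elastic here (demand slope 2 vs supply slope 5).

Buyers bear the larger share: £7.5 per ticket.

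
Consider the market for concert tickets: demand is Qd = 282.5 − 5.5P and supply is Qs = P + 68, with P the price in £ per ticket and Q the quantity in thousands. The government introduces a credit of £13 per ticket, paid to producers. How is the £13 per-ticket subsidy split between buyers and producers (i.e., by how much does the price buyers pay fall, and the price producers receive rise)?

Buyers gain £2 per ticket; producers gain £11 per ticket.

Without the subsidy, 282.5 − 5.5P = P + 68 gives 6.5P = 214.5, so P* = £33 and Q* = 101.
With a per-unit subsidy paid to producers, each receives P + 13 per unit sold, so supply becomes Qs = (P + 13) + 68.
Solving gives Q = 112 with buyers paying £31 and producers receiving £44 (the £13 wedge).
Gain to buyers: £2; to producers: £11. (They sum to £13.)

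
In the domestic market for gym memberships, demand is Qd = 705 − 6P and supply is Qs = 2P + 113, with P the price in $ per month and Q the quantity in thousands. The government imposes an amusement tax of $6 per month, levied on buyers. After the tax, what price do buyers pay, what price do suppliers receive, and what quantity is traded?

Buyers pay $75.5; suppliers receive $69.5; quantity = 252.

Before the tax: set 705 − 6P = 2P + 113 → P* = $74, Q* = 261.
With the tax collected from buyers, demand (in seller-price terms) shifts: Qd = 705 − 6(P + 6).
New equilibrium: buyers pay $75.5, suppliers receive $69.5, Q = 252. (Wedge: Pb − Ps = 6.)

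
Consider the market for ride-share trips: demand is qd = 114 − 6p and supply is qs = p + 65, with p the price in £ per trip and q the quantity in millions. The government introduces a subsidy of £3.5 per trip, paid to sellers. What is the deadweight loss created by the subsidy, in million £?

Deadweight loss = £5.25 million.

Before the subsidy: set 114 − 6p = p + 65 → p* = £7, q* = 72.
With a per-unit subsidy paid to sellers, each receives p + 3.5 per unit sold, so supply becomes qs = (p + 3.5) + 65.
Solving gives q = 75 with buyers paying £6.5 and sellers receiving £10 (the £3.5 wedge).
Quantity rises by |ΔQ| = |72 − 75| = 3.
DWL = ½ · t · |ΔQ| = ½ · 3.5 · 3 = £5.25.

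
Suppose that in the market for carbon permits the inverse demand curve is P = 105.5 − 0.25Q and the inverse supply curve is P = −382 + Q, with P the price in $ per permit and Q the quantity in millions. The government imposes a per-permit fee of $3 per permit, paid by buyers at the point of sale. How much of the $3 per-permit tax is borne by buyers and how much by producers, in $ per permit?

Buyers bear $0.6 per permit; producers bear $2.4 per permit.

Rewrite in direct form: Qd = 422 − 4P and Qs = P + 382.
Before the tax: set 422 − 4P = P + 382 → P* = $8, Q* = 390.
With the tax collected from buyers, demand (in seller-price terms) shifts: Qd = 422 − 4(P + 3).
Solving gives Q = 387.6 with buyers paying $8.6 and producers receiving $5.6 (the $3 wedge).
Burden on buyers: $0.6; on producers: $2.4. (They sum to $3.)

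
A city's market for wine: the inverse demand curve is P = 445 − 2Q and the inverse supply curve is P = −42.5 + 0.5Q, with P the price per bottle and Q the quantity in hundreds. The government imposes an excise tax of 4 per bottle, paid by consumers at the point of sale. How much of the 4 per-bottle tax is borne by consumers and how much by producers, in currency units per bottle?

Consumers bear 3.2 per bottle; producers bear 0.8 per bottle.

Rewrite in direct form: Qd = 222.5 − 0.5P and Qs = 2P + 85.
Without the tax, 222.5 − 0.5P = 2P + 85 gives 2.5P = 137.5, so P* = 55 and Q* = 195.
With the tax collected from consumers, demand (in seller-price terms) shifts: Qd = 222.5 − 0.5(P + 4).
Solving gives Q = 193.4 with consumers paying 58.2 and producers receiving 54.2 (the 4 wedge).
Burden on consumers: 3.2; on producers: 0.8. (They sum to 4.)
The less price-elastic side of the market bears the larger share of a per-unit tax.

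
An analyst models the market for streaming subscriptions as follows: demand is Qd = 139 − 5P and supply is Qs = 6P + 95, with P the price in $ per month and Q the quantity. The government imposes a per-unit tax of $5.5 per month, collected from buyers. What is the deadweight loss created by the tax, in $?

Deadweight loss = $41.25.

Without the tax, 139 − 5P = 6P + 95 gives 11P = 44, so P* = $4 and Q* = 119.
With the tax collected from buyers, demand (in seller-price terms) shifts: Qd = 139 − 5(P + 5.5).
New equilibrium: buyers pay $7, sellers receive $1.5, Q = 104. (Wedge: Pb − Ps = 5.5.)
Quantity falls by |ΔQ| = |119 − 104| = 15.
DWL = ½ · t · |ΔQ| = ½ · 5.5 · 15 = $41.25.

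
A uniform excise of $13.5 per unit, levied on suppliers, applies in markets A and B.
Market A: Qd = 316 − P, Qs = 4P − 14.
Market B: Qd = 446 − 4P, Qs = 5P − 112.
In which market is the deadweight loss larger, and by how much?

Market A: pre-tax P* = $66, Q* = 250; post-tax Q = 239.2; deadweight loss = $72.9.
Market B: pre-tax P* = $62, Q* = 198; post-tax Q = 168; deadweight loss = $202.5.
Difference: $72.9 vs $202.5 → market B is larger by $129.6.

Market B, by $129.6.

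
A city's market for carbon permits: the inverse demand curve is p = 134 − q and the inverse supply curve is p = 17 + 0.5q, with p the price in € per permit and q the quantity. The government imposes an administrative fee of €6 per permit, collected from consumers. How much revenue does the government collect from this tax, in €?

Tax revenue = €444.

Rewrite in direct form: qd = 134 − p and qs = 2p − 34.
Before the tax: set 134 − p = 2p − 34 → p* = €56, q* = 78.
With the tax collected from consumers, demand (in seller-price terms) shifts: qd = 134 − (p + 6).
New equilibrium: consumers pay €60, suppliers receive €54, q = 74. (Wedge: pb − ps = 6.)
Revenue = t · Q = 6 · 74 = €444.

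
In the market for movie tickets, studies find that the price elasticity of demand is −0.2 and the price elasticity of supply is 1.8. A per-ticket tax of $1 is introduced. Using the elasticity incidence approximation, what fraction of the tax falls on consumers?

Incidence ratio: consumers' share ≈ εs / (εs + |εd|) = 1.8 / (1.8 + 0.2) = 0.9.
Supply is the more elastic side, so consumers bear the larger share.

Consumers' share ≈ 0.9.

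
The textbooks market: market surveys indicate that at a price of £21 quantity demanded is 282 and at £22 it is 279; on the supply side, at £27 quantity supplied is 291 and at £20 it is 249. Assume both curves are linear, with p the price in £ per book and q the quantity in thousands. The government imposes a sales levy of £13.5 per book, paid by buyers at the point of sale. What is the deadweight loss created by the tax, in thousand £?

Demand slope: (279 − 282)/(22 − 21) = -3, so qd = 345 − 3p.
Supply slope: (249 − 291)/(20 − 27) = 6, so qs = 6p + 129.
Before the tax: set 345 − 3p = 6p + 129 → p* = £24, q* = 273.
With the tax collected from buyers, demand (in seller-price terms) shifts: qd = 345 − 3(p + 13.5).
Solving gives q = 246 with buyers paying £33 and producers receiving £19.5 (the £13.5 wedge).
Quantity falls by |ΔQ| = |273 − 246| = 27.
DWL = ½ · t · |ΔQ| = ½ · 13.5 · 27 = £182.25.

Deadweight loss = £182.25 thousand.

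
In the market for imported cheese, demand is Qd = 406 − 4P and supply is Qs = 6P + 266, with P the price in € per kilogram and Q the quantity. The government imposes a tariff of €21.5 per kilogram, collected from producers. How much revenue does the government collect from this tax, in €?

Without the tax, 406 − 4P = 6P + 266 gives 10P = 140, so P* = €14 and Q* = 350.
With the tax collected from producers, supply shifts: Qs = 6(P − 21.5) + 266.
Solving gives Q = 298.4 with consumers paying €26.9 and producers receiving €5.4 (the €21.5 wedge).
Revenue = t · Q = 21.5 · 298.4 = €6415.6.

Tax revenue = €6415.6.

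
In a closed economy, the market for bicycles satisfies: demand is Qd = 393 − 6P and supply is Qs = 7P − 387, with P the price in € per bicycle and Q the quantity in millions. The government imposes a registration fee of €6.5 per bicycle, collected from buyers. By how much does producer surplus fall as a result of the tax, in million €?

Producer surplus falls by €67.5 million.

Without the tax, 393 − 6P = 7P − 387 gives 13P = 780, so P* = €60 and Q* = 33.
With the tax collected from buyers, demand (in seller-price terms) shifts: Qd = 393 − 6(P + 6.5).
Solving gives Q = 12 with buyers paying €63.5 and sellers receiving €57 (the €6.5 wedge).
ΔPS is the trapezoid between Q = 12 and Q = 33 of height €3: ½ · (33 + 12) · 3 = €67.5.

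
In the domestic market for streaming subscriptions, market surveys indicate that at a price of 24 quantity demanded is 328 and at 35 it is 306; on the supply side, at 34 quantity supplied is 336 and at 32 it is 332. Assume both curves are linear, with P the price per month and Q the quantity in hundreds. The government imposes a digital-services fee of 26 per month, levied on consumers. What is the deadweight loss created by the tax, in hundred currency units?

Demand slope: (306 − 328)/(35 − 24) = -2, so Qd = 376 − 2P.
Supply slope: (332 − 336)/(32 − 34) = 2, so Qs = 2P + 268.
Without the tax, 376 − 2P = 2P + 268 gives 4P = 108, so P* = 27 and Q* = 322.
With the tax collected from consumers, demand (in seller-price terms) shifts: Qd = 376 − 2(P + 26).
New equilibrium: consumers pay 40, suppliers receive 14, Q = 296. (Wedge: Pb − Ps = 26.)
Quantity falls by |ΔQ| = |322 − 296| = 26.
DWL = ½ · t · |ΔQ| = ½ · 26 · 26 = 338.

Deadweight loss = 338 hundred.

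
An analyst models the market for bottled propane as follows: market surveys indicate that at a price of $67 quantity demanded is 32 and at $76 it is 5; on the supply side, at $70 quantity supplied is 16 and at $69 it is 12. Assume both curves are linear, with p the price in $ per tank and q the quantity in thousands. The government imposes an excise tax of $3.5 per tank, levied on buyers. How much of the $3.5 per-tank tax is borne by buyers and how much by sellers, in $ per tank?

Buyers bear $2 per tank; sellers bear $1.5 per tank.

Demand slope: (5 − 32)/(76 − 67) = -3, so qd = 233 − 3p.
Supply slope: (12 − 16)/(69 − 70) = 4, so qs = 4p − 264.
Without the tax, 233 − 3p = 4p − 264 gives 7p = 497, so p* = $71 and q* = 20.
With the tax collected from buyers, demand (in seller-price terms) shifts: qd = 233 − 3(p + 3.5).
Solving gives q = 14 with buyers paying $73 and sellers receiving $69.5 (the $3.5 wedge).
Burden on buyers: $2; on sellers: $1.5. (They sum to $3.5.)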